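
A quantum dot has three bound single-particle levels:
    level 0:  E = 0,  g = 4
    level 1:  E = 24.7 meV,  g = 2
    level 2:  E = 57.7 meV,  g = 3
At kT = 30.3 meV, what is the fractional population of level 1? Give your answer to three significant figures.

Eᵢ/kT = 0, 0.81518, 1.9043.
Z = Σ gᵢe^(−Eᵢ/kT) = 4·e^(−0) + 2·e^(−0.81518) + 3·e^(−1.9043) = 4.0000 + 0.88512 + 0.44678 = 5.3319.
P₁ = g₁ e^(−E₁/kT) / Z = 0.88512/5.3319 = 0.166.

0.166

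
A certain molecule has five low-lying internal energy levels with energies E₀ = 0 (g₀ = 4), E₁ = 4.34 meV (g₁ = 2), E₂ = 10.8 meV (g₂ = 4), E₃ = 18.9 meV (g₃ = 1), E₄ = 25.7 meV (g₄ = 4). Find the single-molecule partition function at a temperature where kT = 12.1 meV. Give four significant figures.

Eᵢ/kT = 0, 0.358678, 0.892562, 1.56198, 2.12397.
Z = Σ gᵢe^(−Eᵢ/kT) = 4·e^(−0) + 2·e^(−0.358678) + 4·e^(−0.892562) + 1·e^(−1.56198) + 4·e^(−2.12397) = 4.00000 + 1.39720 + 1.63842 + 0.209720 + 0.478224 = 7.72356.

Z = 7.724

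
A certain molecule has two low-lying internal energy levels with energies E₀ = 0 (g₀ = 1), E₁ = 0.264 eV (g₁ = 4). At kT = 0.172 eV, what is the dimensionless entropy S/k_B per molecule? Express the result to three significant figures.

Eᵢ/kT = 0, 1.5349.
Z = Σ gᵢe^(−Eᵢ/kT) = 1·e^(−0) + 4·e^(−1.5349) = 1.0000 + 0.86191 = 1.8619.
⟨E⟩ = Σ EᵢPᵢ = 0.12221 eV.
S/k_B = ln Z + ⟨E⟩/kT = ln(1.8619) + 0.12221/0.172 = 0.62160 + 0.71052 = 1.33.

1.33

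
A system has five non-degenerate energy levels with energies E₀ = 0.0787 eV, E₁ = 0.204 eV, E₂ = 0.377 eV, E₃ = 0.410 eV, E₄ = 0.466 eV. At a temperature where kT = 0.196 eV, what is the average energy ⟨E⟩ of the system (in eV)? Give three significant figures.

Eᵢ/kT = 0.40153, 1.0408, 1.9235, 2.0918, 2.3776.
Z = Σ e^(−Eᵢ/kT) = e^(−0.40153) + e^(−1.0408) + e^(−1.9235) + e^(−2.0918) + e^(−2.3776) = 0.66930 + 0.35317 + 0.14609 + 0.12346 + 0.092773 = 1.3848.
⟨E⟩ = Σ Eᵢ e^(−Eᵢ/kT) / Z = (0.0787·0.66930 + 0.204·0.35317 + 0.377·0.14609 + 0.410·0.12346 + 0.466·0.092773) / 1.3848 = 0.198 eV.

0.198 eV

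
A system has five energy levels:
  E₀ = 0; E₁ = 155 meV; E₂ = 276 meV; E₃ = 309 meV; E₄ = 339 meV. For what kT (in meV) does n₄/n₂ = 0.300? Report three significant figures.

n₄/n₂ = exp[−(E₄−E₂)/kT] = 0.300.
⇒ (E₄−E₂)/kT = ln(1/0.300) = ln(3.3333) = 1.2040.
kT = 63 meV / 1.2040 = 52.3 meV.

52.3 meV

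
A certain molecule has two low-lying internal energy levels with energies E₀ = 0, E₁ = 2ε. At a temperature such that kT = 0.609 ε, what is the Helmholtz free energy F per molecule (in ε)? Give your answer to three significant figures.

-0.0224 ε

Eᵢ/kT = 0, 3.2841.
Z = Σ e^(−Eᵢ/kT) = e^(−0) + e^(−3.2841) = 1.0000 + 0.037474 = 1.0375.
F = −kT ln Z = −0.609 × ln(1.0375) = −0.609 × 0.036814 = -0.0224 ε.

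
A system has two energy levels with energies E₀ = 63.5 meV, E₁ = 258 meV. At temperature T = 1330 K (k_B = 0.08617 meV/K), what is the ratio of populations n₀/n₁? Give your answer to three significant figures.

5.46

k_BT = 0.08617 × 1330 K = 114.61 meV.
n₀/n₁ = exp[−(E₀−E₁)/kT] = exp(−(-194.5 meV)/(114.61 meV)) = exp(1.6971) = 5.46.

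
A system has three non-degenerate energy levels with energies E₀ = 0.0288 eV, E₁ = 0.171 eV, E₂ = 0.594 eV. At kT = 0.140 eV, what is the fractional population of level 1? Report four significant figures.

0.2625

Eᵢ/kT = 0.205714, 1.22143, 4.24286.
Z = Σ e^(−Eᵢ/kT) = e^(−0.205714) + e^(−1.22143) + e^(−4.24286) = 0.814066 + 0.294808 + 0.0143664 = 1.12324.
P₁ = e^(−E₁/kT) / Z = 0.294808/1.12324 = 0.2625.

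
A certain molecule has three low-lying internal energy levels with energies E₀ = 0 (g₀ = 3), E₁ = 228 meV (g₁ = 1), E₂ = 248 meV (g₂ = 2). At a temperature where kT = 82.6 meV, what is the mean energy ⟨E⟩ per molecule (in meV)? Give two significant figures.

Eᵢ/kT = 0, 2.760, 3.002.
Z = Σ gᵢe^(−Eᵢ/kT) = 3·e^(−0) + 1·e^(−2.760) + 2·e^(−3.002) = 3.000 + 0.06329 + 0.09938 = 3.163.
⟨E⟩ = Σ Eᵢ gᵢe^(−Eᵢ/kT) / Z = (0·3.000 + 228·0.06329 + 248·0.09938) / 3.163 = 12 meV.

12 meV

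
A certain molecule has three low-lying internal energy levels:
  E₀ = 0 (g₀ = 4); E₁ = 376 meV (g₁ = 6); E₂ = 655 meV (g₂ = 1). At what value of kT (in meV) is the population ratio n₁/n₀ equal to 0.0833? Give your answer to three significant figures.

n₁/n₀ = (g₁/g₀) exp[−(E₁−E₀)/kT] = 0.0833.
⇒ (E₁−E₀)/kT = ln((6/4)/0.0833) = ln(18.007) = 2.8908.
kT = 376 meV / 2.8908 = 130 meV.

130 meV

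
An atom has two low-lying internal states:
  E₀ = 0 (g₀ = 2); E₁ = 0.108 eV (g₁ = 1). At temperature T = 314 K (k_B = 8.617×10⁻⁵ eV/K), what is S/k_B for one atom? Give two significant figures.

k_BT = 8.617×10⁻⁵ × 314 K = 0.02706 eV.
Eᵢ/kT = 0, 3.991.
Z = Σ gᵢe^(−Eᵢ/kT) = 2·e^(−0) + 1·e^(−3.991) = 2.000 + 0.01848 = 2.018.
⟨E⟩ = Σ EᵢPᵢ = 0.0009890 eV.
S/k_B = ln Z + ⟨E⟩/kT = ln(2.018) + 0.0009890/0.02706 = 0.7021 + 0.03655 = 0.74.

0.74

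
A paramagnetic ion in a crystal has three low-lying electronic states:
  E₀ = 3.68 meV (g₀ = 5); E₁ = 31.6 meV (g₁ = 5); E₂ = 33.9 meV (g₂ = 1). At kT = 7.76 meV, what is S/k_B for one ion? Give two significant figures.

1.8

Eᵢ/kT = 0.4742, 4.072, 4.369.
Z = Σ gᵢe^(−Eᵢ/kT) = 5·e^(−0.4742) + 5·e^(−4.072) + 1·e^(−4.369) = 3.112 + 0.08522 + 0.01266 = 3.210.
⟨E⟩ = Σ EᵢPᵢ = 4.540 meV.
S/k_B = ln Z + ⟨E⟩/kT = ln(3.210) + 4.540/7.76 = 1.166 + 0.5851 = 1.8.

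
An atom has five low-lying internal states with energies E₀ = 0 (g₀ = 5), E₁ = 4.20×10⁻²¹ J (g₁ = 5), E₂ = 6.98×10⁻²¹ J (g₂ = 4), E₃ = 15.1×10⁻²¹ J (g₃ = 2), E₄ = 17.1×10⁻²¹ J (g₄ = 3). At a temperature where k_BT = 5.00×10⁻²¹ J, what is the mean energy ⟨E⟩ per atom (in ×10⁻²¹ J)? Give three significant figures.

2.29 ×10⁻²¹ J

Eᵢ/kT = 0, 0.84000, 1.3960, 3.0200, 3.4200.
Z = Σ gᵢe^(−Eᵢ/kT) = 5·e^(−0) + 5·e^(−0.84000) + 4·e^(−1.3960) + 2·e^(−3.0200) + 3·e^(−3.4200) = 5.0000 + 2.1586 + 0.99034 + 0.097602 + 0.098137 = 8.3447.
⟨E⟩ = Σ Eᵢ gᵢe^(−Eᵢ/kT) / Z = (0·5.0000 + 4.20·2.1586 + 6.98·0.99034 + 15.1·0.097602 + 17.1·0.098137) / 8.3447 = 2.29 ×10⁻²¹ J.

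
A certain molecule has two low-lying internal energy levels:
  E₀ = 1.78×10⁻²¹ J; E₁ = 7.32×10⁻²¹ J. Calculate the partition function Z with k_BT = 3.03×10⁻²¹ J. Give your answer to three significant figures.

Eᵢ/kT = 0.58746, 2.4158.
Z = Σ e^(−Eᵢ/kT) = e^(−0.58746) + e^(−2.4158) = 0.55574 + 0.089296 = 0.64504.

Z = 0.645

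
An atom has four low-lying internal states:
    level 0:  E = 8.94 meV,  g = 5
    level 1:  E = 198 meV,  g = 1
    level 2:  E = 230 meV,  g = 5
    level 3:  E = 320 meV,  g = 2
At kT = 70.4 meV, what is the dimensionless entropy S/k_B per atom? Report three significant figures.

Eᵢ/kT = 0.12699, 2.8125, 3.2670, 4.5455.
Z = Σ gᵢe^(−Eᵢ/kT) = 5·e^(−0.12699) + 1·e^(−2.8125) + 5·e^(−3.2670) + 2·e^(−4.5455) = 4.4037 + 0.060055 + 0.19060 + 0.021230 = 4.6756.
⟨E⟩ = Σ EᵢPᵢ = 21.792 meV.
S/k_B = ln Z + ⟨E⟩/kT = ln(4.6756) + 21.792/70.4 = 1.5424 + 0.30955 = 1.85.

1.85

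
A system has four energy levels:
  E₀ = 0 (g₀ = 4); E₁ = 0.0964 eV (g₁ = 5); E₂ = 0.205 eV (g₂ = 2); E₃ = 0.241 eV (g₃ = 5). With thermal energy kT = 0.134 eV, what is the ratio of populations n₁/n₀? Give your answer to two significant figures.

0.61

n₁/n₀ = (g₁/g₀) exp[−(E₁−E₀)/kT] = (5/4) × exp(−(0.0964 eV)/(0.134 eV)) = (5/4) × exp(-0.7194) = 0.61.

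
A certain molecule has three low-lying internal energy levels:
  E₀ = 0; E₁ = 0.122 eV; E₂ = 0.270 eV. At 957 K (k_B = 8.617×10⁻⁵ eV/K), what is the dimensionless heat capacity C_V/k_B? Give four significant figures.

0.5819

k_BT = 8.617×10⁻⁵ × 957 K = 0.0824647 eV.
Eᵢ/kT = 0, 1.47942, 3.27413.
Z = Σ e^(−Eᵢ/kT) = e^(−0) + e^(−1.47942) + e^(−3.27413) = 1.00000 + 0.227770 + 0.0378498 = 1.26562.
⟨E⟩ = 0.0300306 eV, ⟨E²⟩ = 0.00485879 eV².
C_V/k_B = (⟨E²⟩ − ⟨E⟩²)/(kT)² = (0.00485879 − 0.000901837)/0.00680043 = 0.5819.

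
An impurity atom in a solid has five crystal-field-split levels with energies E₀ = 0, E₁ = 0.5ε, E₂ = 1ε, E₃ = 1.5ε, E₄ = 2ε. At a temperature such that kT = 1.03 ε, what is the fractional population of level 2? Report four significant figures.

Eᵢ/kT = 0, 0.485437, 0.970874, 1.45631, 1.94175.
Z = Σ e^(−Eᵢ/kT) = e^(−0) + e^(−0.485437) + e^(−0.970874) + e^(−1.45631) + e^(−1.94175) = 1.00000 + 0.615428 + 0.378752 + 0.233095 + 0.143453 = 2.37073.
P₂ = e^(−E₂/kT) / Z = 0.378752/2.37073 = 0.1598.

0.1598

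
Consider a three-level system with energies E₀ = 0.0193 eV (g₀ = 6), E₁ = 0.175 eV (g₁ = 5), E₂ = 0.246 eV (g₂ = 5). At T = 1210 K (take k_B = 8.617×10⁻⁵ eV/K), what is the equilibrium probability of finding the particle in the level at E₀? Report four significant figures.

k_BT = 8.617×10⁻⁵ × 1210 K = 0.104266 eV.
Eᵢ/kT = 0.185103, 1.67840, 2.35935.
Z = Σ gᵢe^(−Eᵢ/kT) = 6·e^(−0.185103) + 5·e^(−1.67840) + 5·e^(−2.35935) = 4.98611 + 0.933362 + 0.472408 = 6.39188.
P₀ = g₀ e^(−E₀/kT) / Z = 4.98611/6.39188 = 0.7801.

0.7801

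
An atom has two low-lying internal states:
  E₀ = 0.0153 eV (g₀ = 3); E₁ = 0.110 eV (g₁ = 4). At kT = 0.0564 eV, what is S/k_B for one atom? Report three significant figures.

1.66

Eᵢ/kT = 0.27128, 1.9504.
Z = Σ gᵢe^(−Eᵢ/kT) = 3·e^(−0.27128) + 4·e^(−1.9504) = 2.2872 + 0.56887 = 2.8561.
⟨E⟩ = Σ EᵢPᵢ = 0.034162 eV.
S/k_B = ln Z + ⟨E⟩/kT = ln(2.8561) + 0.034162/0.0564 = 1.0495 + 0.60571 = 1.66.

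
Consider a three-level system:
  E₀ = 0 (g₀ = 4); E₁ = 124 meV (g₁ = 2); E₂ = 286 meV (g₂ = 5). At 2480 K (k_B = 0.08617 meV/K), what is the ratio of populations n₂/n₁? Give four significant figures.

k_BT = 0.08617 × 2480 K = 213.702 meV.
n₂/n₁ = (g₂/g₁) exp[−(E₂−E₁)/kT] = (5/2) × exp(−(162 meV)/(213.702 meV)) = (5/2) × exp(-0.758065) = 1.171.

1.171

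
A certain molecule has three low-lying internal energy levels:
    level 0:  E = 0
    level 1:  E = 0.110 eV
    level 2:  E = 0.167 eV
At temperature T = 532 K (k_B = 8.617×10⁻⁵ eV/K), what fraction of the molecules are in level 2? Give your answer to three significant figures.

0.0234

k_BT = 8.617×10⁻⁵ × 532 K = 0.045842 eV.
Eᵢ/kT = 0, 2.3995, 3.6429.
Z = Σ e^(−Eᵢ/kT) = e^(−0) + e^(−2.3995) + e^(−3.6429) = 1.0000 + 0.090763 + 0.026176 = 1.1169.
P₂ = e^(−E₂/kT) / Z = 0.026176/1.1169 = 0.0234.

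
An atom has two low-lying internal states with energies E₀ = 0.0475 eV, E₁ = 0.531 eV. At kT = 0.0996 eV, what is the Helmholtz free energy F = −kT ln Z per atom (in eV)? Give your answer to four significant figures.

Eᵢ/kT = 0.476908, 5.33133.
Z = Σ e^(−Eᵢ/kT) = e^(−0.476908) + e^(−5.33133) = 0.620700 + 0.00483763 = 0.625538.
F = −kT ln Z = −0.0996 × ln(0.625538) = −0.0996 × -0.469143 = 0.04673 eV.

0.04673 eV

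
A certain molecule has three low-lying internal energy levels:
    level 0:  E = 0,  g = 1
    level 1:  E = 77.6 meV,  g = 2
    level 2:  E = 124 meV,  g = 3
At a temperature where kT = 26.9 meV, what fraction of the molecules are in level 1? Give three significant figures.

0.0979

Eᵢ/kT = 0, 2.8848, 4.6097.
Z = Σ gᵢe^(−Eᵢ/kT) = 1·e^(−0) + 2·e^(−2.8848) + 3·e^(−4.6097) = 1.0000 + 0.11173 + 0.029864 = 1.1416.
P₁ = g₁ e^(−E₁/kT) / Z = 0.11173/1.1416 = 0.0979.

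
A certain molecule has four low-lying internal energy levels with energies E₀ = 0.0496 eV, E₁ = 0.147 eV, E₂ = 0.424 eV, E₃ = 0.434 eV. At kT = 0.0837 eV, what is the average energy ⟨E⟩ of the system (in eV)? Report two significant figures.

Eᵢ/kT = 0.5926, 1.756, 5.066, 5.185.
Z = Σ e^(−Eᵢ/kT) = e^(−0.5926) + e^(−1.756) + e^(−5.066) + e^(−5.185) = 0.5529 + 0.1727 + 0.006308 + 0.005600 = 0.7375.
⟨E⟩ = Σ Eᵢ e^(−Eᵢ/kT) / Z = (0.0496·0.5529 + 0.147·0.1727 + 0.424·0.006308 + 0.434·0.005600) / 0.7375 = 0.079 eV.

0.079 eV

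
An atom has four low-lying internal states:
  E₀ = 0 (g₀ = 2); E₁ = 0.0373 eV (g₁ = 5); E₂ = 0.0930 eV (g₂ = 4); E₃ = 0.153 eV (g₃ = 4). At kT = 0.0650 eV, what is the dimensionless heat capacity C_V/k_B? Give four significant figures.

0.4136

Eᵢ/kT = 0, 0.573846, 1.43077, 2.35385.
Z = Σ gᵢe^(−Eᵢ/kT) = 2·e^(−0) + 5·e^(−0.573846) + 4·e^(−1.43077) + 4·e^(−2.35385) = 2.00000 + 2.81677 + 0.956499 + 0.380011 = 6.15328.
⟨E⟩ = 0.0409800 eV, ⟨E²⟩ = 0.00342701 eV².
C_V/k_B = (⟨E²⟩ − ⟨E⟩²)/(kT)² = (0.00342701 − 0.00167936)/0.00422500 = 0.4136.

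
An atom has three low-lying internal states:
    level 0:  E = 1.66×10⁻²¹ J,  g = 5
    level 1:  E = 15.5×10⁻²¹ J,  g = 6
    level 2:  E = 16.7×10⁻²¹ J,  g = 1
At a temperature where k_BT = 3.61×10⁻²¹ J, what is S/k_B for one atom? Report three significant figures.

Eᵢ/kT = 0.45983, 4.2936, 4.6260.
Z = Σ gᵢe^(−Eᵢ/kT) = 5·e^(−0.45983) + 6·e^(−4.2936) + 1·e^(−4.6260) = 3.1570 + 0.081934 + 0.0097939 = 3.2487.
⟨E⟩ = Σ EᵢPᵢ = 2.0544 ×10⁻²¹ J.
S/k_B = ln Z + ⟨E⟩/kT = ln(3.2487) + 2.0544/3.61 = 1.1783 + 0.56909 = 1.75.

1.75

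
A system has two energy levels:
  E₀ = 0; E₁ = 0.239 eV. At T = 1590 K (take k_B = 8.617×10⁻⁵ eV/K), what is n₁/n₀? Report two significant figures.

0.17

k_BT = 8.617×10⁻⁵ × 1590 K = 0.1370 eV.
n₁/n₀ = exp[−(E₁−E₀)/kT] = exp(−(0.239 eV)/(0.1370 eV)) = exp(-1.745) = 0.17.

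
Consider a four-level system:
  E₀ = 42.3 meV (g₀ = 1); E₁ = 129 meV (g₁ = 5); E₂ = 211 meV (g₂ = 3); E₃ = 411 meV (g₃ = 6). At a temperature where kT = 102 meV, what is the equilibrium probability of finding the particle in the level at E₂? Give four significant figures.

Eᵢ/kT = 0.414706, 1.26471, 2.06863, 4.02941.
Z = Σ gᵢe^(−Eᵢ/kT) = 1·e^(−0.414706) + 5·e^(−1.26471) + 3·e^(−2.06863) + 6·e^(−4.02941) = 0.660534 + 1.41161 + 0.379076 + 0.106709 = 2.55793.
P₂ = g₂ e^(−E₂/kT) / Z = 0.379076/2.55793 = 0.1482.

0.1482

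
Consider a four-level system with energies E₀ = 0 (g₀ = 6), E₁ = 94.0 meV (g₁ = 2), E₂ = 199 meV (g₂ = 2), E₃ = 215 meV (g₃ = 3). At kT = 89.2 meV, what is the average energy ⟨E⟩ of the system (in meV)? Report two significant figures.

Eᵢ/kT = 0, 1.054, 2.231, 2.410.
Z = Σ gᵢe^(−Eᵢ/kT) = 6·e^(−0) + 2·e^(−1.054) + 2·e^(−2.231) + 3·e^(−2.410) = 6.000 + 0.6971 + 0.2148 + 0.2694 = 7.181.
⟨E⟩ = Σ Eᵢ gᵢe^(−Eᵢ/kT) / Z = (0·6.000 + 94.0·0.6971 + 199·0.2148 + 215·0.2694) / 7.181 = 23 meV.

23 meV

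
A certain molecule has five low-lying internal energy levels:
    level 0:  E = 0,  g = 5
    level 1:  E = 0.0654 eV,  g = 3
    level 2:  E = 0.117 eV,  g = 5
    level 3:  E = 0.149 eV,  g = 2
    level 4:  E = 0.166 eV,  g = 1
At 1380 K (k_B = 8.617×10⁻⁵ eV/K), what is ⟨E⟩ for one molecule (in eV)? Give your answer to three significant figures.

0.0486 eV

k_BT = 8.617×10⁻⁵ × 1380 K = 0.11891 eV.
Eᵢ/kT = 0, 0.55000, 0.98394, 1.2530, 1.3960.
Z = Σ gᵢe^(−Eᵢ/kT) = 5·e^(−0) + 3·e^(−0.55000) + 5·e^(−0.98394) + 2·e^(−1.2530) + 1·e^(−1.3960) = 5.0000 + 1.7308 + 1.8692 + 0.57129 + 0.24759 = 9.4189.
⟨E⟩ = Σ Eᵢ gᵢe^(−Eᵢ/kT) / Z = (0·5.0000 + 0.0654·1.7308 + 0.117·1.8692 + 0.149·0.57129 + 0.166·0.24759) / 9.4189 = 0.0486 eV.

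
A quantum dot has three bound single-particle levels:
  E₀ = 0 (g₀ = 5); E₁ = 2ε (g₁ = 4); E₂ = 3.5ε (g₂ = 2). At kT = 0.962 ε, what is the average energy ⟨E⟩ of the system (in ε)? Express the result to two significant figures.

0.21 ε

Eᵢ/kT = 0, 2.079, 3.638.
Z = Σ gᵢe^(−Eᵢ/kT) = 5·e^(−0) + 4·e^(−2.079) + 2·e^(−3.638) = 5.000 + 0.5002 + 0.05261 = 5.553.
⟨E⟩ = Σ Eᵢ gᵢe^(−Eᵢ/kT) / Z = (0·5.000 + 2·0.5002 + 3.5·0.05261) / 5.553 = 0.21 ε.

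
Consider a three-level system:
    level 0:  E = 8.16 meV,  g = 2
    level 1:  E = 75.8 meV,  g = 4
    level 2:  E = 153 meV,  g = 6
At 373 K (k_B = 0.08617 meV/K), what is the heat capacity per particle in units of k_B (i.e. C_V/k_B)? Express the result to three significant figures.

1.10

k_BT = 0.08617 × 373 K = 32.141 meV.
Eᵢ/kT = 0.25388, 2.3584, 4.7603.
Z = Σ gᵢe^(−Eᵢ/kT) = 2·e^(−0.25388) + 4·e^(−2.3584) + 6·e^(−4.7603) = 1.5516 + 0.37829 + 0.051378 = 1.9813.
⟨E⟩ = 24.830 meV, ⟨E²⟩ = 1756.2 meV².
C_V/k_B = (⟨E²⟩ − ⟨E⟩²)/(kT)² = (1756.2 − 616.53)/1033.0 = 1.10.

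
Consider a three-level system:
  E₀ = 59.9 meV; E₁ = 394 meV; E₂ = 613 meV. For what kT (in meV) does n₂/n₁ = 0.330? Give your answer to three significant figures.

198 meV

n₂/n₁ = exp[−(E₂−E₁)/kT] = 0.330.
⇒ (E₂−E₁)/kT = ln(1/0.330) = ln(3.0303) = 1.1087.
kT = 219 meV / 1.1087 = 198 meV.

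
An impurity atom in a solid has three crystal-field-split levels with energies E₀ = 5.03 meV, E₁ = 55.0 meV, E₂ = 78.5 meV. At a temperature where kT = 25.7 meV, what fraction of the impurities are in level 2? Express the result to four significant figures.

Eᵢ/kT = 0.195720, 2.14008, 3.05447.
Z = Σ e^(−Eᵢ/kT) = e^(−0.195720) + e^(−2.14008) + e^(−3.05447) = 0.822242 + 0.117645 + 0.0471477 = 0.987035.
P₂ = e^(−E₂/kT) / Z = 0.0471477/0.987035 = 0.04777.

0.04777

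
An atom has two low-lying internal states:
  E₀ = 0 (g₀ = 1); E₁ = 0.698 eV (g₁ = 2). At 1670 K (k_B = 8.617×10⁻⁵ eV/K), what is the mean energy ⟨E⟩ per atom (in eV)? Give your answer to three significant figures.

0.0108 eV

k_BT = 8.617×10⁻⁵ × 1670 K = 0.14390 eV.
Eᵢ/kT = 0, 4.8506.
Z = Σ gᵢe^(−Eᵢ/kT) = 1·e^(−0) + 2·e^(−4.8506) = 1.0000 + 0.015647 = 1.0156.
⟨E⟩ = Σ Eᵢ gᵢe^(−Eᵢ/kT) / Z = (0·1.0000 + 0.698·0.015647) / 1.0156 = 0.0108 eV.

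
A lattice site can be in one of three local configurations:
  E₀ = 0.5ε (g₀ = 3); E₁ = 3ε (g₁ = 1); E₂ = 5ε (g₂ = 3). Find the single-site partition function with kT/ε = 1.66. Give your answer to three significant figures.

Eᵢ/kT = 0.30120, 1.8072, 3.0120.
Z = Σ gᵢe^(−Eᵢ/kT) = 3·e^(−0.30120) + 1·e^(−1.8072) + 3·e^(−3.0120) = 2.2198 + 0.16411 + 0.14758 = 2.5315.

Z = 2.53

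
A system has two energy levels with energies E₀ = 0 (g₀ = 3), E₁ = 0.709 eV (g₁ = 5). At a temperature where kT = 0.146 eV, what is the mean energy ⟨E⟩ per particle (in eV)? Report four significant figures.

Eᵢ/kT = 0, 4.85616.
Z = Σ gᵢe^(−Eᵢ/kT) = 3·e^(−0) + 5·e^(−4.85616) = 3.00000 + 0.0389015 = 3.03890.
⟨E⟩ = Σ Eᵢ gᵢe^(−Eᵢ/kT) / Z = (0·3.00000 + 0.709·0.0389015) / 3.03890 = 0.009076 eV.

0.009076 eV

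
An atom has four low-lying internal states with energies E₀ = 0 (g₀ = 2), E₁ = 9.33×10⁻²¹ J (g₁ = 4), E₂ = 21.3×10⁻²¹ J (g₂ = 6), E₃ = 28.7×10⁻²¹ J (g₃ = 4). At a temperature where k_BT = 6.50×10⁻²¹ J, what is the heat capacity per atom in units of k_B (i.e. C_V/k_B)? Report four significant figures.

1.136

Eᵢ/kT = 0, 1.43538, 3.27692, 4.41538.
Z = Σ gᵢe^(−Eᵢ/kT) = 2·e^(−0) + 4·e^(−1.43538) + 6·e^(−3.27692) + 4·e^(−4.41538) = 2.00000 + 0.952100 + 0.226466 + 0.0483598 = 3.22693.
⟨E⟩ = 4.67774, ⟨E²⟩ = 69.8677.
C_V/k_B = (⟨E²⟩ − ⟨E⟩²)/(kT)² = (69.8677 − 21.8813)/42.2500 = 1.136.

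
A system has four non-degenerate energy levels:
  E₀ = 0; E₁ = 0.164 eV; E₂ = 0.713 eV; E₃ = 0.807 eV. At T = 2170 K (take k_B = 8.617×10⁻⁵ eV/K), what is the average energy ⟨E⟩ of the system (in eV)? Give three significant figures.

k_BT = 8.617×10⁻⁵ × 2170 K = 0.18699 eV.
Eᵢ/kT = 0, 0.87705, 3.8130, 4.3157.
Z = Σ e^(−Eᵢ/kT) = e^(−0) + e^(−0.87705) + e^(−3.8130) + e^(−4.3157) = 1.0000 + 0.41601 + 0.022082 + 0.013357 = 1.4514.
⟨E⟩ = Σ Eᵢ e^(−Eᵢ/kT) / Z = (0·1.0000 + 0.164·0.41601 + 0.713·0.022082 + 0.807·0.013357) / 1.4514 = 0.0653 eV.

0.0653 eV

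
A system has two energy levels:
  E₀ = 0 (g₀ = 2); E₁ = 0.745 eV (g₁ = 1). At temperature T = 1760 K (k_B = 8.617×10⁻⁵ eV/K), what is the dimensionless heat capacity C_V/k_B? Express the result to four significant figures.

k_BT = 8.617×10⁻⁵ × 1760 K = 0.151659 eV.
Eᵢ/kT = 0, 4.91234.
Z = Σ gᵢe^(−Eᵢ/kT) = 2·e^(−0) + 1·e^(−4.91234) = 2.00000 + 0.00735526 = 2.00736.
⟨E⟩ = 0.00272979 eV, ⟨E²⟩ = 0.00203369 eV².
C_V/k_B = (⟨E²⟩ − ⟨E⟩²)/(kT)² = (0.00203369 − 0.00000745175)/0.0230005 = 0.08810.

0.08810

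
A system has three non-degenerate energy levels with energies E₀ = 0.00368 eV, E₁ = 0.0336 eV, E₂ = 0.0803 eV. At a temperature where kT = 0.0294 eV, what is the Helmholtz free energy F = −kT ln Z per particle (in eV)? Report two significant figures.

-0.0069 eV

Eᵢ/kT = 0.1252, 1.143, 2.731.
Z = Σ e^(−Eᵢ/kT) = e^(−0.1252) + e^(−1.143) + e^(−2.731) = 0.8823 + 0.3189 + 0.06515 = 1.266.
F = −kT ln Z = −0.0294 × ln(1.266) = −0.0294 × 0.2359 = -0.0069 eV.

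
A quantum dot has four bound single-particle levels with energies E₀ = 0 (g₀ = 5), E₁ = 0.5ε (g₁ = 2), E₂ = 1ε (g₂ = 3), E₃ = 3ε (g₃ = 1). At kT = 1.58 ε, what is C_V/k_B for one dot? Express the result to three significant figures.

Eᵢ/kT = 0, 0.31646, 0.63291, 1.8987.
Z = Σ gᵢe^(−Eᵢ/kT) = 5·e^(−0) + 2·e^(−0.31646) + 3·e^(−0.63291) + 1·e^(−1.8987) = 5.0000 + 1.4574 + 1.5931 + 0.14976 = 8.2003.
⟨E⟩ = 0.33792 ε, ⟨E²⟩ = 0.40307 ε².
C_V/k_B = (⟨E²⟩ − ⟨E⟩²)/(kT)² = (0.40307 − 0.11419)/2.4964 = 0.116.

0.116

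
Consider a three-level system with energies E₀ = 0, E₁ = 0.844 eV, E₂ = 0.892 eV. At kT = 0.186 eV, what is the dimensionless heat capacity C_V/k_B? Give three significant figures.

Eᵢ/kT = 0, 4.5376, 4.7957.
Z = Σ e^(−Eᵢ/kT) = e^(−0) + e^(−4.5376) + e^(−4.7957) = 1.0000 + 0.010699 + 0.0082652 = 1.0190.
⟨E⟩ = 0.016097 eV, ⟨E²⟩ = 0.013933 eV².
C_V/k_B = (⟨E²⟩ − ⟨E⟩²)/(kT)² = (0.013933 − 0.00025911)/0.034596 = 0.395.

0.395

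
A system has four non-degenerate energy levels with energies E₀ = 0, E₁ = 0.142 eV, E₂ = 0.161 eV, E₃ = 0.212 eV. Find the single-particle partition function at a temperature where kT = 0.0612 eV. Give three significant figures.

Eᵢ/kT = 0, 2.3203, 2.6307, 3.4641.
Z = Σ e^(−Eᵢ/kT) = e^(−0) + e^(−2.3203) + e^(−2.6307) + e^(−3.4641) = 1.0000 + 0.098244 + 0.072028 + 0.031301 = 1.2016.

Z = 1.20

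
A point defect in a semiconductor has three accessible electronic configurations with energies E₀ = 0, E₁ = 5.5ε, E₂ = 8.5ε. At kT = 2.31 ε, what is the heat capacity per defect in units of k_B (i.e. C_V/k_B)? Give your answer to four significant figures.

Eᵢ/kT = 0, 2.38095, 3.67965.
Z = Σ e^(−Eᵢ/kT) = e^(−0) + e^(−2.38095) + e^(−3.67965) = 1.00000 + 0.0924627 + 0.0252318 = 1.11769.
⟨E⟩ = 0.646883 ε, ⟨E²⟩ = 4.13352 ε².
C_V/k_B = (⟨E²⟩ − ⟨E⟩²)/(kT)² = (4.13352 − 0.418458)/5.33610 = 0.6962.

0.6962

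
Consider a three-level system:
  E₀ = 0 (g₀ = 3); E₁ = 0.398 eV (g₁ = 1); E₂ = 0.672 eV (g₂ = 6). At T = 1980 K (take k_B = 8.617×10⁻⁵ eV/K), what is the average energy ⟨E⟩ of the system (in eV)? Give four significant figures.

0.03645 eV

k_BT = 8.617×10⁻⁵ × 1980 K = 0.170617 eV.
Eᵢ/kT = 0, 2.33271, 3.93865.
Z = Σ gᵢe^(−Eᵢ/kT) = 3·e^(−0) + 1·e^(−2.33271) + 6·e^(−3.93865) = 3.00000 + 0.0970324 + 0.116847 = 3.21388.
⟨E⟩ = Σ Eᵢ gᵢe^(−Eᵢ/kT) / Z = (0·3.00000 + 0.398·0.0970324 + 0.672·0.116847) / 3.21388 = 0.03645 eV.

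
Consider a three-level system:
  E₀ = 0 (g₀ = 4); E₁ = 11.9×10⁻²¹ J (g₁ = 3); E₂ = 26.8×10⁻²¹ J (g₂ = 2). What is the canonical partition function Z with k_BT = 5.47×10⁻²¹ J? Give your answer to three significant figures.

Z = 4.36

Eᵢ/kT = 0, 2.1755, 4.8995.
Z = Σ gᵢe^(−Eᵢ/kT) = 4·e^(−0) + 3·e^(−2.1755) + 2·e^(−4.8995) = 4.0000 + 0.34065 + 0.014901 = 4.3556.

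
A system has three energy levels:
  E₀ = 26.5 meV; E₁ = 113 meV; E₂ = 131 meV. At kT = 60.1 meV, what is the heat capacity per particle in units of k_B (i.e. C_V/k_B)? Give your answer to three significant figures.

0.514

Eᵢ/kT = 0.44093, 1.8802, 2.1797.
Z = Σ e^(−Eᵢ/kT) = e^(−0.44093) + e^(−1.8802) + e^(−2.1797) = 0.64344 + 0.15256 + 0.11308 = 0.90908.
⟨E⟩ = 54.015 meV, ⟨E²⟩ = 4774.6 meV².
C_V/k_B = (⟨E²⟩ − ⟨E⟩²)/(kT)² = (4774.6 − 2917.6)/3612.0 = 0.514.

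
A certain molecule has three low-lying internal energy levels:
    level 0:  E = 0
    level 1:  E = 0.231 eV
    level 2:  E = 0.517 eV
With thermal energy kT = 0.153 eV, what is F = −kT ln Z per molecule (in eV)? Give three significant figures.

-0.0348 eV

Eᵢ/kT = 0, 1.5098, 3.3791.
Z = Σ e^(−Eᵢ/kT) = e^(−0) + e^(−1.5098) + e^(−3.3791) = 1.0000 + 0.22095 + 0.034078 = 1.2550.
F = −kT ln Z = −0.153 × ln(1.2550) = −0.153 × 0.22714 = -0.0348 eV.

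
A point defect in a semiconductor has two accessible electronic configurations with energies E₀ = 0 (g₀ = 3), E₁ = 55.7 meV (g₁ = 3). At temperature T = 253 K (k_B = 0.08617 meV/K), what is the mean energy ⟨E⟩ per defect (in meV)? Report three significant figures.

4.02 meV

k_BT = 0.08617 × 253 K = 21.801 meV.
Eᵢ/kT = 0, 2.5549.
Z = Σ gᵢe^(−Eᵢ/kT) = 3·e^(−0) + 3·e^(−2.5549) = 3.0000 + 0.23310 = 3.2331.
⟨E⟩ = Σ Eᵢ gᵢe^(−Eᵢ/kT) / Z = (0·3.0000 + 55.7·0.23310) / 3.2331 = 4.02 meV.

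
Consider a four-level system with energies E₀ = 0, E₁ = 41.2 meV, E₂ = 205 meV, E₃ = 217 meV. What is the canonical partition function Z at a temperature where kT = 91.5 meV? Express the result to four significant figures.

Z = 1.837

Eᵢ/kT = 0, 0.450273, 2.24044, 2.37158.
Z = Σ e^(−Eᵢ/kT) = e^(−0) + e^(−0.450273) + e^(−2.24044) + e^(−2.37158) = 1.00000 + 0.637454 + 0.106412 + 0.0933331 = 1.83720.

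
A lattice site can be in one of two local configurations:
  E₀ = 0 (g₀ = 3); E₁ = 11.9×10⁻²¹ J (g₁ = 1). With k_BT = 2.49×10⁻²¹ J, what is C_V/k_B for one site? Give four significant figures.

Eᵢ/kT = 0, 4.77912.
Z = Σ gᵢe^(−Eᵢ/kT) = 3·e^(−0) + 1·e^(−4.77912) = 3.00000 + 0.00840339 = 3.00840.
⟨E⟩ = 0.0332404, ⟨E²⟩ = 0.395560.
C_V/k_B = (⟨E²⟩ − ⟨E⟩²)/(kT)² = (0.395560 − 0.00110492)/6.20010 = 0.06362.

0.06362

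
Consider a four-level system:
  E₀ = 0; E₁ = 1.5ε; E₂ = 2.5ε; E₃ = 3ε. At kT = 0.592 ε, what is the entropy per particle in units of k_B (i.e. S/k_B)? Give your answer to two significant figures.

0.36

Eᵢ/kT = 0, 2.534, 4.223, 5.068.
Z = Σ e^(−Eᵢ/kT) = e^(−0) + e^(−2.534) + e^(−4.223) + e^(−5.068) = 1.000 + 0.07934 + 0.01465 + 0.006295 = 1.100.
⟨E⟩ = Σ EᵢPᵢ = 0.1587 ε.
S/k_B = ln Z + ⟨E⟩/kT = ln(1.100) + 0.1587/0.592 = 0.09531 + 0.2681 = 0.36.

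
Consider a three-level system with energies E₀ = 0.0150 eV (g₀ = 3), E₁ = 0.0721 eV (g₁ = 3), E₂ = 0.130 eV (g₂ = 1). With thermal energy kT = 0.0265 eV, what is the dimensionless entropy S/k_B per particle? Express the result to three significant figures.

Eᵢ/kT = 0.56604, 2.7208, 4.9057.
Z = Σ gᵢe^(−Eᵢ/kT) = 3·e^(−0.56604) + 3·e^(−2.7208) + 1·e^(−4.9057) = 1.7033 + 0.19747 + 0.0074043 = 1.9082.
⟨E⟩ = Σ EᵢPᵢ = 0.021355 eV.
S/k_B = ln Z + ⟨E⟩/kT = ln(1.9082) + 0.021355/0.0265 = 0.64616 + 0.80585 = 1.45.

1.45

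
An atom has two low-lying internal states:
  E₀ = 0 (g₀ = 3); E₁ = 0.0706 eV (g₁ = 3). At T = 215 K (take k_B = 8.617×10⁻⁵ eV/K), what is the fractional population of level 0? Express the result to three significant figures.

0.978

k_BT = 8.617×10⁻⁵ × 215 K = 0.018527 eV.
Eᵢ/kT = 0, 3.8107.
Z = Σ gᵢe^(−Eᵢ/kT) = 3·e^(−0) + 3·e^(−3.8107) = 3.0000 + 0.066398 = 3.0664.
P₀ = g₀ e^(−E₀/kT) / Z = 3.0000/3.0664 = 0.978.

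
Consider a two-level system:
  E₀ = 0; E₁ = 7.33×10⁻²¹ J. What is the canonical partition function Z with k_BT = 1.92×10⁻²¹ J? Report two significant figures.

Z = 1.0

Eᵢ/kT = 0, 3.818.
Z = Σ e^(−Eᵢ/kT) = e^(−0) + e^(−3.818) = 1.000 + 0.02197 = 1.022.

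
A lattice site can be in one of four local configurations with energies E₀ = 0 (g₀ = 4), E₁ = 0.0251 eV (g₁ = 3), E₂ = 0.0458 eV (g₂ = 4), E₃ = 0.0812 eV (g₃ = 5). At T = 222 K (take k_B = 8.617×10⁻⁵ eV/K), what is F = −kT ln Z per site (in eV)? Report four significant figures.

-0.03170 eV

k_BT = 8.617×10⁻⁵ × 222 K = 0.0191297 eV.
Eᵢ/kT = 0, 1.31210, 2.39418, 4.24471.
Z = Σ gᵢe^(−Eᵢ/kT) = 4·e^(−0) + 3·e^(−1.31210) + 4·e^(−2.39418) + 5·e^(−4.24471) = 4.00000 + 0.807762 + 0.364990 + 0.0716995 = 5.24445.
F = −kT ln Z = −0.0191297 × ln(5.24445) = −0.0191297 × 1.65717 = -0.03170 eV.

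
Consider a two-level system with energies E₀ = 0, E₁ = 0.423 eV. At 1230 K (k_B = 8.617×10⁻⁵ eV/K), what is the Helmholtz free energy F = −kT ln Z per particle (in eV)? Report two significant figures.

k_BT = 8.617×10⁻⁵ × 1230 K = 0.1060 eV.
Eᵢ/kT = 0, 3.991.
Z = Σ e^(−Eᵢ/kT) = e^(−0) + e^(−3.991) = 1.000 + 0.01848 = 1.018.
F = −kT ln Z = −0.1060 × ln(1.018) = −0.1060 × 0.01784 = -0.0019 eV.

-0.0019 eV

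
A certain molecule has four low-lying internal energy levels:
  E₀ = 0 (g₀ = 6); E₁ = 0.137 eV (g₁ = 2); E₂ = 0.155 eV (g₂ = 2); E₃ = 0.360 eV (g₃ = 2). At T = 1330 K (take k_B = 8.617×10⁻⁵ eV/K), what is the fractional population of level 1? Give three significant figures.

0.0839

k_BT = 8.617×10⁻⁵ × 1330 K = 0.11461 eV.
Eᵢ/kT = 0, 1.1954, 1.3524, 3.1411.
Z = Σ gᵢe^(−Eᵢ/kT) = 6·e^(−0) + 2·e^(−1.1954) + 2·e^(−1.3524) + 2·e^(−3.1411) = 6.0000 + 0.60517 + 0.51724 + 0.086470 = 7.2089.
P₁ = g₁ e^(−E₁/kT) / Z = 0.60517/7.2089 = 0.0839.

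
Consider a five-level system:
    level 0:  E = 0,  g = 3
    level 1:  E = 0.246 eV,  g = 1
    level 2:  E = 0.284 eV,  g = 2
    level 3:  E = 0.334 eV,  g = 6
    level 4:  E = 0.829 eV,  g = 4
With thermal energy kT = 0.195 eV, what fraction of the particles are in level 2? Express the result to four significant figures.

0.09536

Eᵢ/kT = 0, 1.26154, 1.45641, 1.71282, 4.25128.
Z = Σ gᵢe^(−Eᵢ/kT) = 3·e^(−0) + 1·e^(−1.26154) + 2·e^(−1.45641) + 6·e^(−1.71282) + 4·e^(−4.25128) = 3.00000 + 0.283218 + 0.466143 + 1.08214 + 0.0569839 = 4.88848.
P₂ = g₂ e^(−E₂/kT) / Z = 0.466143/4.88848 = 0.09536.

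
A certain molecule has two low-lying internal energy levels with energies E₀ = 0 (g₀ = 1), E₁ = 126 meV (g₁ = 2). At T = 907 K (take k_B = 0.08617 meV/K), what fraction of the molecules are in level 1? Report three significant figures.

k_BT = 0.08617 × 907 K = 78.156 meV.
Eᵢ/kT = 0, 1.6122.
Z = Σ gᵢe^(−Eᵢ/kT) = 1·e^(−0) + 2·e^(−1.6122) = 1.0000 + 0.39890 = 1.3989.
P₁ = g₁ e^(−E₁/kT) / Z = 0.39890/1.3989 = 0.285.

0.285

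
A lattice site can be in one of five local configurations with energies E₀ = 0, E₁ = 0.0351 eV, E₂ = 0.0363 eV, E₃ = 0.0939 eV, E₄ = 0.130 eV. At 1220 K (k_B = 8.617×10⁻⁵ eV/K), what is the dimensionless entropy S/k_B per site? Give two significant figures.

k_BT = 8.617×10⁻⁵ × 1220 K = 0.1051 eV.
Eᵢ/kT = 0, 0.3340, 0.3454, 0.8934, 1.237.
Z = Σ e^(−Eᵢ/kT) = e^(−0) + e^(−0.3340) + e^(−0.3454) + e^(−0.8934) + e^(−1.237) = 1.000 + 0.7161 + 0.7079 + 0.4093 + 0.2903 = 3.124.
⟨E⟩ = Σ EᵢPᵢ = 0.04065 eV.
S/k_B = ln Z + ⟨E⟩/kT = ln(3.124) + 0.04065/0.1051 = 1.139 + 0.3868 = 1.5.

1.5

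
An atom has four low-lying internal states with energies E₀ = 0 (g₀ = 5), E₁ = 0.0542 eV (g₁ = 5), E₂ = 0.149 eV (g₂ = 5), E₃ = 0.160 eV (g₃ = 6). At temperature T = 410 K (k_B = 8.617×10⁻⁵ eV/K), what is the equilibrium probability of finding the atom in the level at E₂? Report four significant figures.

0.01185

k_BT = 8.617×10⁻⁵ × 410 K = 0.0353297 eV.
Eᵢ/kT = 0, 1.53412, 4.21741, 4.52877.
Z = Σ gᵢe^(−Eᵢ/kT) = 5·e^(−0) + 5·e^(−1.53412) + 5·e^(−4.21741) + 6·e^(−4.52877) = 5.00000 + 1.07823 + 0.0736838 + 0.0647637 = 6.21668.
P₂ = g₂ e^(−E₂/kT) / Z = 0.0736838/6.21668 = 0.01185.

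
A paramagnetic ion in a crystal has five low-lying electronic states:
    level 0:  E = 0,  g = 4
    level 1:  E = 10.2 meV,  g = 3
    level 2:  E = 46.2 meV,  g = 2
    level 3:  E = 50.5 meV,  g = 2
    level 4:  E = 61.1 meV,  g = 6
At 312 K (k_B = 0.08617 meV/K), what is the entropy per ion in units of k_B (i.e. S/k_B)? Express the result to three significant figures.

2.45

k_BT = 0.08617 × 312 K = 26.885 meV.
Eᵢ/kT = 0, 0.37939, 1.7184, 1.8784, 2.2726.
Z = Σ gᵢe^(−Eᵢ/kT) = 4·e^(−0) + 3·e^(−0.37939) + 2·e^(−1.7184) + 2·e^(−1.8784) + 6·e^(−2.2726) = 4.0000 + 2.0528 + 0.35871 + 0.30567 + 0.61826 = 7.3354.
⟨E⟩ = Σ EᵢPᵢ = 12.368 meV.
S/k_B = ln Z + ⟨E⟩/kT = ln(7.3354) + 12.368/26.885 = 1.9927 + 0.46003 = 2.45.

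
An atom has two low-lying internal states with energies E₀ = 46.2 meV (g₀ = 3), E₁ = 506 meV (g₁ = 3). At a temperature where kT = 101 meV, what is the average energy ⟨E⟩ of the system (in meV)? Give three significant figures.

Eᵢ/kT = 0.45743, 5.0099.
Z = Σ gᵢe^(−Eᵢ/kT) = 3·e^(−0.45743) + 3·e^(−5.0099) = 1.8987 + 0.020015 = 1.9187.
⟨E⟩ = Σ Eᵢ gᵢe^(−Eᵢ/kT) / Z = (46.2·1.8987 + 506·0.020015) / 1.9187 = 51.0 meV.

51.0 meV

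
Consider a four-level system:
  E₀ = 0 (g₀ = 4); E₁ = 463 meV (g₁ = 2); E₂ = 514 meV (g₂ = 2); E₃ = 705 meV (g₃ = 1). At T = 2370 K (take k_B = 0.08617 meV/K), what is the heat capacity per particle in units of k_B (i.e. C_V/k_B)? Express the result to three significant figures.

k_BT = 0.08617 × 2370 K = 204.22 meV.
Eᵢ/kT = 0, 2.2672, 2.5169, 3.4522.
Z = Σ gᵢe^(−Eᵢ/kT) = 4·e^(−0) + 2·e^(−2.2672) + 2·e^(−2.5169) + 1·e^(−3.4522) = 4.0000 + 0.20720 + 0.16142 + 0.031676 = 4.4003.
⟨E⟩ = 45.732 meV, ⟨E²⟩ = 23364 meV².
C_V/k_B = (⟨E²⟩ − ⟨E⟩²)/(kT)² = (23364 − 2091.4)/41706 = 0.510.

0.510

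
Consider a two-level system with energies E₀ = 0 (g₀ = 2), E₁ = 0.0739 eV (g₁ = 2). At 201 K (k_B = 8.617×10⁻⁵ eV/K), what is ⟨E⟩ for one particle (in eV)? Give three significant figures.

0.00102 eV

k_BT = 8.617×10⁻⁵ × 201 K = 0.017320 eV.
Eᵢ/kT = 0, 4.2667.
Z = Σ gᵢe^(−Eᵢ/kT) = 2·e^(−0) + 2·e^(−4.2667) = 2.0000 + 0.028056 = 2.0281.
⟨E⟩ = Σ Eᵢ gᵢe^(−Eᵢ/kT) / Z = (0·2.0000 + 0.0739·0.028056) / 2.0281 = 0.00102 eV.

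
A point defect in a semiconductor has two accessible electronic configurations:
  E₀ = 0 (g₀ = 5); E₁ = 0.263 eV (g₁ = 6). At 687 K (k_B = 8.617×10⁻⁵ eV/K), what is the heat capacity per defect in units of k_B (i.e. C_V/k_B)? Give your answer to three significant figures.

k_BT = 8.617×10⁻⁵ × 687 K = 0.059199 eV.
Eᵢ/kT = 0, 4.4426.
Z = Σ gᵢe^(−Eᵢ/kT) = 5·e^(−0) + 6·e^(−4.4426) = 5.0000 + 0.070592 = 5.0706.
⟨E⟩ = 0.0036614 eV, ⟨E²⟩ = 0.00096296 eV².
C_V/k_B = (⟨E²⟩ − ⟨E⟩²)/(kT)² = (0.00096296 − 0.000013406)/0.0035045 = 0.271.

0.271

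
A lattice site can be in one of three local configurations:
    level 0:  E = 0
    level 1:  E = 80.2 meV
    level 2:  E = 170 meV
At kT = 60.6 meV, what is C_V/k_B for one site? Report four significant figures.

Eᵢ/kT = 0, 1.32343, 2.80528.
Z = Σ e^(−Eᵢ/kT) = e^(−0) + e^(−1.32343) + e^(−2.80528) = 1.00000 + 0.266221 + 0.0604898 = 1.32671.
⟨E⟩ = 23.8441 meV, ⟨E²⟩ = 2608.33 meV².
C_V/k_B = (⟨E²⟩ − ⟨E⟩²)/(kT)² = (2608.33 − 568.541)/3672.36 = 0.5554.

0.5554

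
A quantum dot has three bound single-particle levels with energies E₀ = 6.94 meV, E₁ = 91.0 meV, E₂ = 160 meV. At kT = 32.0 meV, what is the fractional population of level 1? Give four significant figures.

0.06691

Eᵢ/kT = 0.216875, 2.84375, 5.00000.
Z = Σ e^(−Eᵢ/kT) = e^(−0.216875) + e^(−2.84375) + e^(−5.00000) = 0.805031 + 0.0582070 + 0.00673795 = 0.869976.
P₁ = e^(−E₁/kT) / Z = 0.0582070/0.869976 = 0.06691.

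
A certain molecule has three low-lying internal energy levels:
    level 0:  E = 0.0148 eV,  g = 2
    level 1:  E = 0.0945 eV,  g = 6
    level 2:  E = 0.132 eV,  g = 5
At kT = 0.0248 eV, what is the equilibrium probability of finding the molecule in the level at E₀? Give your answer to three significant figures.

Eᵢ/kT = 0.59677, 3.8105, 5.3226.
Z = Σ gᵢe^(−Eᵢ/kT) = 2·e^(−0.59677) + 6·e^(−3.8105) + 5·e^(−5.3226) = 1.1012 + 0.13282 + 0.024400 = 1.2584.
P₀ = g₀ e^(−E₀/kT) / Z = 1.1012/1.2584 = 0.875.

0.875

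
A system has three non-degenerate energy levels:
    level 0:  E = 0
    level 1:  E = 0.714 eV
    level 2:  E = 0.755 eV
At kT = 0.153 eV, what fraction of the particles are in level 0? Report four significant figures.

Eᵢ/kT = 0, 4.66667, 4.93464.
Z = Σ e^(−Eᵢ/kT) = e^(−0) + e^(−4.66667) + e^(−4.93464) = 1.00000 + 0.00940353 + 0.00719305 = 1.01660.
P₀ = e^(−E₀/kT) / Z = 1.00000/1.01660 = 0.9837.

0.9837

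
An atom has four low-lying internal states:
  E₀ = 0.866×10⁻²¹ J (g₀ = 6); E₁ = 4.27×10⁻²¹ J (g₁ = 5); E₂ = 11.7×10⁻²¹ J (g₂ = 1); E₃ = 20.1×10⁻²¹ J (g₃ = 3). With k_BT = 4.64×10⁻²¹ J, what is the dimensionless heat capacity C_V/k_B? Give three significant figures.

Eᵢ/kT = 0.18664, 0.92026, 2.5216, 4.3319.
Z = Σ gᵢe^(−Eᵢ/kT) = 6·e^(−0.18664) + 5·e^(−0.92026) + 1·e^(−2.5216) + 3·e^(−4.3319) = 4.9785 + 1.9921 + 0.080331 + 0.039428 = 7.0904.
⟨E⟩ = 2.0521, ⟨E²⟩ = 9.4467.
C_V/k_B = (⟨E²⟩ − ⟨E⟩²)/(kT)² = (9.4467 − 4.2111)/21.530 = 0.243.

0.243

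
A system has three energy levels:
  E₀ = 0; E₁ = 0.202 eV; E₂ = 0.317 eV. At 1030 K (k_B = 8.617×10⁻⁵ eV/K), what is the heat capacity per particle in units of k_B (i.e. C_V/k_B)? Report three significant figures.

0.700

k_BT = 8.617×10⁻⁵ × 1030 K = 0.088755 eV.
Eᵢ/kT = 0, 2.2759, 3.5716.
Z = Σ e^(−Eᵢ/kT) = e^(−0) + e^(−2.2759) + e^(−3.5716) = 1.0000 + 0.10270 + 0.028111 = 1.1308.
⟨E⟩ = 0.026226 eV, ⟨E²⟩ = 0.0062039 eV².
C_V/k_B = (⟨E²⟩ − ⟨E⟩²)/(kT)² = (0.0062039 − 0.00068780)/0.0078775 = 0.700.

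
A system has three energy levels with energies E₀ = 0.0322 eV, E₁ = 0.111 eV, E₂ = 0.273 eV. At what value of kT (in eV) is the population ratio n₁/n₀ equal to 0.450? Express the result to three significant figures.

n₁/n₀ = exp[−(E₁−E₀)/kT] = 0.450.
⇒ (E₁−E₀)/kT = ln(1/0.450) = ln(2.2222) = 0.79850.
kT = 0.0788 eV / 0.79850 = 0.0987 eV.

0.0987 eV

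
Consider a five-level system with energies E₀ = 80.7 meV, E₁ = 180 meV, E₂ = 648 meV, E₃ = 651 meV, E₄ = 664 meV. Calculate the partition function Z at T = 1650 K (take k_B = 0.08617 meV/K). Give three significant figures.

k_BT = 0.08617 × 1650 K = 142.18 meV.
Eᵢ/kT = 0.56759, 1.2660, 4.5576, 4.5787, 4.6701.
Z = Σ e^(−Eᵢ/kT) = e^(−0.56759) + e^(−1.2660) + e^(−4.5576) + e^(−4.5787) + e^(−4.6701) = 0.56689 + 0.28196 + 0.010487 + 0.010268 + 0.0093713 = 0.87898.

Z = 0.879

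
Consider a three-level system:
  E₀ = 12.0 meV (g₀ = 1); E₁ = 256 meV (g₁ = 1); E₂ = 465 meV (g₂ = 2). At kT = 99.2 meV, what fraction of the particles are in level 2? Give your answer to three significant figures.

0.0188

Eᵢ/kT = 0.12097, 2.5806, 4.6875.
Z = Σ gᵢe^(−Eᵢ/kT) = 1·e^(−0.12097) + 1·e^(−2.5806) + 2·e^(−4.6875) = 0.88606 + 0.075729 + 0.018419 = 0.98021.
P₂ = g₂ e^(−E₂/kT) / Z = 0.018419/0.98021 = 0.0188.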